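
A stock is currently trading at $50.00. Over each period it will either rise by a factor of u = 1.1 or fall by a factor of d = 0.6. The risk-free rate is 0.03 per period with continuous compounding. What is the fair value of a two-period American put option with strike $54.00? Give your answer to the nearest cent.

$5.61

Risk-neutral probability p = (e^0.03 − 0.6)/(1.1 − 0.6) = 0.4305/0.5000 = 0.8609
Terminal stock prices: S_uu = 60.5, S_ud = 33, S_dd = 18
Terminal payoffs (K − S): max(-6.5, 0) = 0, max(21, 0) = 21, max(36, 0) = 36
Node u (S = 55): continuation = e^(−0.03)·[0.8609·0.0000 + 0.1391·21.0000] = 2.8346; exercise value = 0.0000 ≤ continuation, so V_u = 2.8346
Node d (S = 30): continuation = e^(−0.03)·[0.8609·21.0000 + 0.1391·36.0000] = 22.4041; exercise value = 24.0000 > continuation, so V_d = 24.0000 (exercise)
Node 0 (S = 50): continuation = e^(−0.03)·[0.8609·2.8346 + 0.1391·24.0000] = 5.6077; exercise value = 4.0000 ≤ continuation, so V_0 = 5.6077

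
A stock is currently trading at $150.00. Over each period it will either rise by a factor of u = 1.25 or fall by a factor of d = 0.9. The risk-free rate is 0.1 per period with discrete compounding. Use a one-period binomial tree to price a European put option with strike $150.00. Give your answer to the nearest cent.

$5.84

Risk-neutral probability p = (1 + 0.1 − 0.9)/(1.25 − 0.9) = 0.2000/0.3500 = 0.5714
Terminal stock prices: S_u = 187.5, S_d = 135
Terminal payoffs (K − S): max(-37.5, 0) = 0, max(15, 0) = 15
Node 0 (S = 150): V_0 = 1/1.1·[0.5714·0.0000 + 0.4286·15.0000] = 5.8442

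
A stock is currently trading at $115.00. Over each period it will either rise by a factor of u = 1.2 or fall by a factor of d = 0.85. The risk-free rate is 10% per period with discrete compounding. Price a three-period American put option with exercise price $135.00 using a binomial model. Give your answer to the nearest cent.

Risk-neutral probability p = (1 + 0.1 − 0.85)/(1.2 − 0.85) = 0.2500/0.3500 = 0.7143
Terminal stock prices: S_uuu = 198.7, S_uud = 140.8, S_udd = 99.7, S_ddd = 70.62
Terminal payoffs (K − S): max(-63.72, 0) = 0, max(-5.76, 0) = 0, max(35.3, 0) = 35.3, max(64.38, 0) = 64.38
Node uu (S = 165.6): continuation = 1/1.1·[0.7143·0.0000 + 0.2857·0.0000] = 0.0000; exercise value = 0.0000 ≤ continuation, so V_uu = 0.0000
Node ud (S = 117.3): continuation = 1/1.1·[0.7143·0.0000 + 0.2857·35.2950] = 9.1675; exercise value = 17.7000 > continuation, so V_ud = 17.7000 (exercise)
Node dd (S = 83.09): continuation = 1/1.1·[0.7143·35.2950 + 0.2857·64.3756] = 39.6398; exercise value = 51.9125 > continuation, so V_dd = 51.9125 (exercise)
Node u (S = 138): continuation = 1/1.1·[0.7143·0.0000 + 0.2857·17.7000] = 4.5974; exercise value = 0.0000 ≤ continuation, so V_u = 4.5974
Node d (S = 97.75): continuation = 1/1.1·[0.7143·17.7000 + 0.2857·51.9125] = 24.9773; exercise value = 37.2500 > continuation, so V_d = 37.2500 (exercise)
Node 0 (S = 115): continuation = 1/1.1·[0.7143·4.5974 + 0.2857·37.2500] = 12.6607; exercise value = 20.0000 > continuation, so V_0 = 20.0000 (exercise)

$20.00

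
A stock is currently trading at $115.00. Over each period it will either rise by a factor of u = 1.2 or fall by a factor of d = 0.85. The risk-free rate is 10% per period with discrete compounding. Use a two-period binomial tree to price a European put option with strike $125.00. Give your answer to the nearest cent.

Risk-neutral probability p = (1 + 0.1 − 0.85)/(1.2 − 0.85) = 0.2500/0.3500 = 0.7143
Terminal stock prices: S_uu = 165.6, S_ud = 117.3, S_dd = 83.09
Terminal payoffs (K − S): max(-40.6, 0) = 0, max(7.7, 0) = 7.7, max(41.91, 0) = 41.91
Node u (S = 138): V_u = 1/1.1·[0.7143·0.0000 + 0.2857·7.7000] = 2.0000
Node d (S = 97.75): V_d = 1/1.1·[0.7143·7.7000 + 0.2857·41.9125] = 15.8864
Node 0 (S = 115): V_0 = 1/1.1·[0.7143·2.0000 + 0.2857·15.8864] = 5.4250

$5.43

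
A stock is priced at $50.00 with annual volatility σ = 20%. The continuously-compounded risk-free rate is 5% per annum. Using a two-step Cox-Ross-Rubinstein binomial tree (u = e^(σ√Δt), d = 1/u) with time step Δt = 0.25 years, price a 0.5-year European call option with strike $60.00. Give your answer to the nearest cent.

CRR parameters: u = e^(σ√Δt) = e^(0.2·√0.25) = 1.1052, d = 1/u = 0.9048
Per-period rate: rΔt = 0.05·0.25 = 0.0125, so R = e^0.0125 = 1.0126
Risk-neutral probability p = (e^0.0125 − 0.9048)/(1.1052 − 0.9048) = 0.1077/0.2003 = 0.5378
Terminal stock prices: S_uu = 61.07, S_ud = 50, S_dd = 40.94
Terminal payoffs (S − K): max(1.07, 0) = 1.07, max(-10, 0) = 0, max(-19.06, 0) = 0
Node u (S = 55.26): V_u = e^(−0.0125)·[0.5378·1.0701 + 0.4622·0.0000] = 0.5684
Node d (S = 45.24): V_d = e^(−0.0125)·[0.5378·0.0000 + 0.4622·0.0000] = 0.0000
Node 0 (S = 50): V_0 = e^(−0.0125)·[0.5378·0.5684 + 0.4622·0.0000] = 0.3019

$0.30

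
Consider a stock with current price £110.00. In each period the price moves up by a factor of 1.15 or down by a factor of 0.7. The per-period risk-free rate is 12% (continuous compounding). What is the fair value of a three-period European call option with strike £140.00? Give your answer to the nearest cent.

£16.33

Risk-neutral probability p = (e^0.12 − 0.7)/(1.15 − 0.7) = 0.4275/0.4500 = 0.9500
Terminal stock prices: S_uuu = 167.3, S_uud = 101.8, S_udd = 61.98, S_ddd = 37.73
Terminal payoffs (S − K): max(27.3, 0) = 27.3, max(-38.17, 0) = 0, max(-78.02, 0) = 0, max(-102.3, 0) = 0
Node uu (S = 145.5): V_uu = e^(−0.12)·[0.9500·27.2962 + 0.0500·0.0000] = 22.9990
Node ud (S = 88.55): V_ud = e^(−0.12)·[0.9500·0.0000 + 0.0500·0.0000] = 0.0000
Node dd (S = 53.9): V_dd = e^(−0.12)·[0.9500·0.0000 + 0.0500·0.0000] = 0.0000
Node u (S = 126.5): V_u = e^(−0.12)·[0.9500·22.9990 + 0.0500·0.0000] = 19.3782
Node d (S = 77): V_d = e^(−0.12)·[0.9500·0.0000 + 0.0500·0.0000] = 0.0000
Node 0 (S = 110): V_0 = e^(−0.12)·[0.9500·19.3782 + 0.0500·0.0000] = 16.3274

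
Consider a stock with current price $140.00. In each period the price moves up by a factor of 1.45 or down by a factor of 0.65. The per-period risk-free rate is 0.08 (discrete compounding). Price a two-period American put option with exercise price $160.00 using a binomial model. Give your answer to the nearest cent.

$35.53

Risk-neutral probability p = (1 + 0.08 − 0.65)/(1.45 − 0.65) = 0.4300/0.8000 = 0.5375
Terminal stock prices: S_uu = 294.4, S_ud = 132, S_dd = 59.15
Terminal payoffs (K − S): max(-134.4, 0) = 0, max(28.05, 0) = 28.05, max(100.8, 0) = 100.8
Node u (S = 203): continuation = 1/1.08·[0.5375·0.0000 + 0.4625·28.0500] = 12.0122; exercise value = 0.0000 ≤ continuation, so V_u = 12.0122
Node d (S = 91): continuation = 1/1.08·[0.5375·28.0500 + 0.4625·100.8500] = 57.1481; exercise value = 69.0000 > continuation, so V_d = 69.0000 (exercise)
Node 0 (S = 140): continuation = 1/1.08·[0.5375·12.0122 + 0.4625·69.0000] = 35.5269; exercise value = 20.0000 ≤ continuation, so V_0 = 35.5269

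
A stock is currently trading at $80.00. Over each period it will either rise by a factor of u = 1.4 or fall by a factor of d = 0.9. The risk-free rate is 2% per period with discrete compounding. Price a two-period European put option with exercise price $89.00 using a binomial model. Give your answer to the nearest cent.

Risk-neutral probability p = (1 + 0.02 − 0.9)/(1.4 − 0.9) = 0.1200/0.5000 = 0.2400
Terminal stock prices: S_uu = 156.8, S_ud = 100.8, S_dd = 64.8
Terminal payoffs (K − S): max(-67.8, 0) = 0, max(-11.8, 0) = 0, max(24.2, 0) = 24.2
Node u (S = 112): V_u = 1/1.02·[0.2400·0.0000 + 0.7600·0.0000] = 0.0000
Node d (S = 72): V_d = 1/1.02·[0.2400·0.0000 + 0.7600·24.2000] = 18.0314
Node 0 (S = 80): V_0 = 1/1.02·[0.2400·0.0000 + 0.7600·18.0314] = 13.4351

$13.44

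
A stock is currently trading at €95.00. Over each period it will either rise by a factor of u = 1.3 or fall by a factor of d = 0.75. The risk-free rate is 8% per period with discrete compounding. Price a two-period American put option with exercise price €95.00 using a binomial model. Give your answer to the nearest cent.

€9.28

Risk-neutral probability p = (1 + 0.08 − 0.75)/(1.3 − 0.75) = 0.3300/0.5500 = 0.6000
Terminal stock prices: S_uu = 160.6, S_ud = 92.62, S_dd = 53.44
Terminal payoffs (K − S): max(-65.55, 0) = 0, max(2.375, 0) = 2.375, max(41.56, 0) = 41.56
Node u (S = 123.5): continuation = 1/1.08·[0.6000·0.0000 + 0.4000·2.3750] = 0.8796; exercise value = 0.0000 ≤ continuation, so V_u = 0.8796
Node d (S = 71.25): continuation = 1/1.08·[0.6000·2.3750 + 0.4000·41.5625] = 16.7130; exercise value = 23.7500 > continuation, so V_d = 23.7500 (exercise)
Node 0 (S = 95): continuation = 1/1.08·[0.6000·0.8796 + 0.4000·23.7500] = 9.2850; exercise value = 0.0000 ≤ continuation, so V_0 = 9.2850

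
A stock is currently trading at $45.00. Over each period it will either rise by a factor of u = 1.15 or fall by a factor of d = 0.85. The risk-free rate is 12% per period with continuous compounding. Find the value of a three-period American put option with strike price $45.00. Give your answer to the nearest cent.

$0.50

Risk-neutral probability p = (e^0.12 − 0.85)/(1.15 − 0.85) = 0.2775/0.3000 = 0.9250
Terminal stock prices: S_uuu = 68.44, S_uud = 50.59, S_udd = 37.39, S_ddd = 27.64
Terminal payoffs (K − S): max(-23.44, 0) = 0, max(-5.586, 0) = 0, max(7.611, 0) = 7.611, max(17.36, 0) = 17.36
Node uu (S = 59.51): continuation = e^(−0.12)·[0.9250·0.0000 + 0.0750·0.0000] = 0.0000; exercise value = 0.0000 ≤ continuation, so V_uu = 0.0000
Node ud (S = 43.99): continuation = e^(−0.12)·[0.9250·0.0000 + 0.0750·7.6106] = 0.5063; exercise value = 1.0125 > continuation, so V_ud = 1.0125 (exercise)
Node dd (S = 32.51): continuation = e^(−0.12)·[0.9250·7.6106 + 0.0750·17.3644] = 7.3989; exercise value = 12.4875 > continuation, so V_dd = 12.4875 (exercise)
Node u (S = 51.75): continuation = e^(−0.12)·[0.9250·0.0000 + 0.0750·1.0125] = 0.0674; exercise value = 0.0000 ≤ continuation, so V_u = 0.0674
Node d (S = 38.25): continuation = e^(−0.12)·[0.9250·1.0125 + 0.0750·12.4875] = 1.6614; exercise value = 6.7500 > continuation, so V_d = 6.7500 (exercise)
Node 0 (S = 45): continuation = e^(−0.12)·[0.9250·0.0674 + 0.0750·6.7500] = 0.5043; exercise value = 0.0000 ≤ continuation, so V_0 = 0.5043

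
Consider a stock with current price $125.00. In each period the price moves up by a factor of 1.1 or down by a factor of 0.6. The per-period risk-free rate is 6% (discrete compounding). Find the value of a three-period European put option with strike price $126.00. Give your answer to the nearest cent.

$7.19

Risk-neutral probability p = (1 + 0.06 − 0.6)/(1.1 − 0.6) = 0.4600/0.5000 = 0.9200
Terminal stock prices: S_uuu = 166.4, S_uud = 90.75, S_udd = 49.5, S_ddd = 27
Terminal payoffs (K − S): max(-40.38, 0) = 0, max(35.25, 0) = 35.25, max(76.5, 0) = 76.5, max(99, 0) = 99
Node uu (S = 151.3): V_uu = 1/1.06·[0.9200·0.0000 + 0.0800·35.2500] = 2.6604
Node ud (S = 82.5): V_ud = 1/1.06·[0.9200·35.2500 + 0.0800·76.5000] = 36.3679
Node dd (S = 45): V_dd = 1/1.06·[0.9200·76.5000 + 0.0800·99.0000] = 73.8679
Node u (S = 137.5): V_u = 1/1.06·[0.9200·2.6604 + 0.0800·36.3679] = 5.0538
Node d (S = 75): V_d = 1/1.06·[0.9200·36.3679 + 0.0800·73.8679] = 37.1396
Node 0 (S = 125): V_0 = 1/1.06·[0.9200·5.0538 + 0.0800·37.1396] = 7.1893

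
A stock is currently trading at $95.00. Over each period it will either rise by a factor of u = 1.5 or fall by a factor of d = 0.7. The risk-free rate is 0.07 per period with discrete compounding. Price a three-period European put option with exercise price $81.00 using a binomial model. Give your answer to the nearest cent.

Risk-neutral probability p = (1 + 0.07 − 0.7)/(1.5 − 0.7) = 0.3700/0.8000 = 0.4625
Terminal stock prices: S_uuu = 320.6, S_uud = 149.6, S_udd = 69.82, S_ddd = 32.58
Terminal payoffs (K − S): max(-239.6, 0) = 0, max(-68.62, 0) = 0, max(11.18, 0) = 11.18, max(48.42, 0) = 48.42
Node uu (S = 213.8): V_uu = 1/1.07·[0.4625·0.0000 + 0.5375·0.0000] = 0.0000
Node ud (S = 99.75): V_ud = 1/1.07·[0.4625·0.0000 + 0.5375·11.1750] = 5.6136
Node dd (S = 46.55): V_dd = 1/1.07·[0.4625·11.1750 + 0.5375·48.4150] = 29.1509
Node u (S = 142.5): V_u = 1/1.07·[0.4625·0.0000 + 0.5375·5.6136] = 2.8199
Node d (S = 66.5): V_d = 1/1.07·[0.4625·5.6136 + 0.5375·29.1509] = 17.0700
Node 0 (S = 95): V_0 = 1/1.07·[0.4625·2.8199 + 0.5375·17.0700] = 9.7938

$9.79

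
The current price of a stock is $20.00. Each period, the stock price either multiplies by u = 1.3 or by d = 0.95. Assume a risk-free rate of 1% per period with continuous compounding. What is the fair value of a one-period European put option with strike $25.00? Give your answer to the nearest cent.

Risk-neutral probability p = (e^0.01 − 0.95)/(1.3 − 0.95) = 0.0601/0.3500 = 0.1716
Terminal stock prices: S_u = 26, S_d = 19
Terminal payoffs (K − S): max(-1, 0) = 0, max(6, 0) = 6
Node 0 (S = 20): V_0 = e^(−0.01)·[0.1716·0.0000 + 0.8284·6.0000] = 4.9211

$4.92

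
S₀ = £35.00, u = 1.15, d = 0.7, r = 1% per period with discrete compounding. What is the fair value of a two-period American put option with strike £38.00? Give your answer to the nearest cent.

Risk-neutral probability p = (1 + 0.01 − 0.7)/(1.15 − 0.7) = 0.3100/0.4500 = 0.6889
Terminal stock prices: S_uu = 46.29, S_ud = 28.17, S_dd = 17.15
Terminal payoffs (K − S): max(-8.287, 0) = 0, max(9.825, 0) = 9.825, max(20.85, 0) = 20.85
Node u (S = 40.25): continuation = 1/1.01·[0.6889·0.0000 + 0.3111·9.8250] = 3.0264; exercise value = 0.0000 ≤ continuation, so V_u = 3.0264
Node d (S = 24.5): continuation = 1/1.01·[0.6889·9.8250 + 0.3111·20.8500] = 13.1238; exercise value = 13.5000 > continuation, so V_d = 13.5000 (exercise)
Node 0 (S = 35): continuation = 1/1.01·[0.6889·3.0264 + 0.3111·13.5000] = 6.2226; exercise value = 3.0000 ≤ continuation, so V_0 = 6.2226

£6.22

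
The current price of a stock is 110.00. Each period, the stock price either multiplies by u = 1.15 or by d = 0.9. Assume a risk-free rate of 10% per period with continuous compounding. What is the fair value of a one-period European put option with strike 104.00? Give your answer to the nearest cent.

Risk-neutral probability p = (e^0.1 − 0.9)/(1.15 − 0.9) = 0.2052/0.2500 = 0.8207
Terminal stock prices: S_u = 126.5, S_d = 99
Terminal payoffs (K − S): max(-22.5, 0) = 0, max(5, 0) = 5
Node 0 (S = 110): V_0 = e^(−0.1)·[0.8207·0.0000 + 0.1793·5.0000] = 0.8113

0.81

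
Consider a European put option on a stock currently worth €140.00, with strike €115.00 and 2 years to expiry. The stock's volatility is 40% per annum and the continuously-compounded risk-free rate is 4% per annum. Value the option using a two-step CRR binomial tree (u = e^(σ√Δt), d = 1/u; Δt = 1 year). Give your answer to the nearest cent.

CRR parameters: u = e^(σ√Δt) = e^(0.4·√1) = 1.4918, d = 1/u = 0.6703
Per-period rate: rΔt = 0.04·1 = 0.04, so R = e^0.04 = 1.0408
Risk-neutral probability p = (e^0.04 − 0.6703)/(1.4918 − 0.6703) = 0.3705/0.8215 = 0.4510
Terminal stock prices: S_uu = 311.6, S_ud = 140, S_dd = 62.91
Terminal payoffs (K − S): max(-196.6, 0) = 0, max(-25, 0) = 0, max(52.09, 0) = 52.09
Node u (S = 208.9): V_u = e^(−0.04)·[0.4510·0.0000 + 0.5490·0.0000] = 0.0000
Node d (S = 93.84): V_d = e^(−0.04)·[0.4510·0.0000 + 0.5490·52.0939] = 27.4786
Node 0 (S = 140): V_0 = e^(−0.04)·[0.4510·0.0000 + 0.5490·27.4786] = 14.4945

€14.49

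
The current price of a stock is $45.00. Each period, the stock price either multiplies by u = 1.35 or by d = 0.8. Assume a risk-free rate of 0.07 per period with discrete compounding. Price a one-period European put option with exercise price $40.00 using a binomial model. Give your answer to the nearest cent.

Risk-neutral probability p = (1 + 0.07 − 0.8)/(1.35 − 0.8) = 0.2700/0.5500 = 0.4909
Terminal stock prices: S_u = 60.75, S_d = 36
Terminal payoffs (K − S): max(-20.75, 0) = 0, max(4, 0) = 4
Node 0 (S = 45): V_0 = 1/1.07·[0.4909·0.0000 + 0.5091·4.0000] = 1.9031

$1.90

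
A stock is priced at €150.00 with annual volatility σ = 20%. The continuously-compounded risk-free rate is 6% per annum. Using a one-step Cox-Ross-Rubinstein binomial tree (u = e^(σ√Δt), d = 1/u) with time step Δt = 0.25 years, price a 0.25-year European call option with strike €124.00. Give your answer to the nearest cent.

€27.85

CRR parameters: u = e^(σ√Δt) = e^(0.2·√0.25) = 1.1052, d = 1/u = 0.9048
Per-period rate: rΔt = 0.06·0.25 = 0.015, so R = e^0.015 = 1.0151
Risk-neutral probability p = (e^0.015 − 0.9048)/(1.1052 − 0.9048) = 0.1103/0.2003 = 0.5505
Terminal stock prices: S_u = 165.8, S_d = 135.7
Terminal payoffs (S − K): max(41.78, 0) = 41.78, max(11.73, 0) = 11.73
Node 0 (S = 150): V_0 = e^(−0.015)·[0.5505·41.7756 + 0.4495·11.7256] = 27.8461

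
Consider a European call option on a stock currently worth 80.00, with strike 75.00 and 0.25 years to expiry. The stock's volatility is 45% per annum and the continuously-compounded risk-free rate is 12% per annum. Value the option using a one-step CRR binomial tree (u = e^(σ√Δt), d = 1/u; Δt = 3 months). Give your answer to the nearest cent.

12.49

CRR parameters: u = e^(σ√Δt) = e^(0.45·√0.25) = 1.2523, d = 1/u = 0.7985
Per-period rate: rΔt = 0.12·0.25 = 0.03, so R = e^0.03 = 1.0305
Risk-neutral probability p = (e^0.03 − 0.7985)/(1.2523 − 0.7985) = 0.2319/0.4538 = 0.5111
Terminal stock prices: S_u = 100.2, S_d = 63.88
Terminal payoffs (S − K): max(25.19, 0) = 25.19, max(-11.12, 0) = 0
Node 0 (S = 80): V_0 = e^(−0.03)·[0.5111·25.1858 + 0.4889·0.0000] = 12.4919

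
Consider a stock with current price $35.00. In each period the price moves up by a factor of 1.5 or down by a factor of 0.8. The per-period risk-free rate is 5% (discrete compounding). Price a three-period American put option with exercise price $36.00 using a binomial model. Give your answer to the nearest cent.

$5.71

Risk-neutral probability p = (1 + 0.05 − 0.8)/(1.5 − 0.8) = 0.2500/0.7000 = 0.3571
Terminal stock prices: S_uuu = 118.1, S_uud = 63, S_udd = 33.6, S_ddd = 17.92
Terminal payoffs (K − S): max(-82.12, 0) = 0, max(-27, 0) = 0, max(2.4, 0) = 2.4, max(18.08, 0) = 18.08
Node uu (S = 78.75): continuation = 1/1.05·[0.3571·0.0000 + 0.6429·0.0000] = 0.0000; exercise value = 0.0000 ≤ continuation, so V_uu = 0.0000
Node ud (S = 42): continuation = 1/1.05·[0.3571·0.0000 + 0.6429·2.4000] = 1.4694; exercise value = 0.0000 ≤ continuation, so V_ud = 1.4694
Node dd (S = 22.4): continuation = 1/1.05·[0.3571·2.4000 + 0.6429·18.0800] = 11.8857; exercise value = 13.6000 > continuation, so V_dd = 13.6000 (exercise)
Node u (S = 52.5): continuation = 1/1.05·[0.3571·0.0000 + 0.6429·1.4694] = 0.8996; exercise value = 0.0000 ≤ continuation, so V_u = 0.8996
Node d (S = 28): continuation = 1/1.05·[0.3571·1.4694 + 0.6429·13.6000] = 8.8263; exercise value = 8.0000 ≤ continuation, so V_d = 8.8263
Node 0 (S = 35): continuation = 1/1.05·[0.3571·0.8996 + 0.6429·8.8263] = 5.7099; exercise value = 1.0000 ≤ continuation, so V_0 = 5.7099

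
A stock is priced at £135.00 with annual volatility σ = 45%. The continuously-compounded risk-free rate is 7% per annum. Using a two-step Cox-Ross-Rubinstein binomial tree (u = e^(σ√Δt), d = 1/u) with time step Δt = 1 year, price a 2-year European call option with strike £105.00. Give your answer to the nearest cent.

£56.08

CRR parameters: u = e^(σ√Δt) = e^(0.45·√1) = 1.5683, d = 1/u = 0.6376
Per-period rate: rΔt = 0.07·1 = 0.07, so R = e^0.07 = 1.0725
Risk-neutral probability p = (e^0.07 − 0.6376)/(1.5683 − 0.6376) = 0.4349/0.9307 = 0.4673
Terminal stock prices: S_uu = 332, S_ud = 135, S_dd = 54.89
Terminal payoffs (S − K): max(227, 0) = 227, max(30, 0) = 30, max(-50.11, 0) = 0
Node u (S = 211.7): V_u = e^(−0.07)·[0.4673·227.0464 + 0.5327·30.0000] = 113.8208
Node d (S = 86.08): V_d = e^(−0.07)·[0.4673·30.0000 + 0.5327·0.0000] = 13.0704
Node 0 (S = 135): V_0 = e^(−0.07)·[0.4673·113.8208 + 0.5327·13.0704] = 56.0816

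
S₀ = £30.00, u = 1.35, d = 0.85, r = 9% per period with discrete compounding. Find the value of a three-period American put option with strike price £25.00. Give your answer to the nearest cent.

£0.76

Risk-neutral probability p = (1 + 0.09 − 0.85)/(1.35 − 0.85) = 0.2400/0.5000 = 0.4800
Terminal stock prices: S_uuu = 73.81, S_uud = 46.47, S_udd = 29.26, S_ddd = 18.42
Terminal payoffs (K − S): max(-48.81, 0) = 0, max(-21.47, 0) = 0, max(-4.261, 0) = 0, max(6.576, 0) = 6.576
Node uu (S = 54.68): continuation = 1/1.09·[0.4800·0.0000 + 0.5200·0.0000] = 0.0000; exercise value = 0.0000 ≤ continuation, so V_uu = 0.0000
Node ud (S = 34.42): continuation = 1/1.09·[0.4800·0.0000 + 0.5200·0.0000] = 0.0000; exercise value = 0.0000 ≤ continuation, so V_ud = 0.0000
Node dd (S = 21.67): continuation = 1/1.09·[0.4800·0.0000 + 0.5200·6.5763] = 3.1373; exercise value = 3.3250 > continuation, so V_dd = 3.3250 (exercise)
Node u (S = 40.5): continuation = 1/1.09·[0.4800·0.0000 + 0.5200·0.0000] = 0.0000; exercise value = 0.0000 ≤ continuation, so V_u = 0.0000
Node d (S = 25.5): continuation = 1/1.09·[0.4800·0.0000 + 0.5200·3.3250] = 1.5862; exercise value = 0.0000 ≤ continuation, so V_d = 1.5862
Node 0 (S = 30): continuation = 1/1.09·[0.4800·0.0000 + 0.5200·1.5862] = 0.7567; exercise value = 0.0000 ≤ continuation, so V_0 = 0.7567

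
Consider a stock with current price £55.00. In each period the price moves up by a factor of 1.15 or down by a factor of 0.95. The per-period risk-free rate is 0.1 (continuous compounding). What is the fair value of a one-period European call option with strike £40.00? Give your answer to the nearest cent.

£18.81

Risk-neutral probability p = (e^0.1 − 0.95)/(1.15 − 0.95) = 0.1552/0.2000 = 0.7759
Terminal stock prices: S_u = 63.25, S_d = 52.25
Terminal payoffs (S − K): max(23.25, 0) = 23.25, max(12.25, 0) = 12.25
Node 0 (S = 55): V_0 = e^(−0.1)·[0.7759·23.2500 + 0.2241·12.2500] = 18.8065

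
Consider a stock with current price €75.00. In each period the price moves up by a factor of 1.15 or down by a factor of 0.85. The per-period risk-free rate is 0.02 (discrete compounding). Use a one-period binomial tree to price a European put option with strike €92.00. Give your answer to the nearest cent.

€15.20

Risk-neutral probability p = (1 + 0.02 − 0.85)/(1.15 − 0.85) = 0.1700/0.3000 = 0.5667
Terminal stock prices: S_u = 86.25, S_d = 63.75
Terminal payoffs (K − S): max(5.75, 0) = 5.75, max(28.25, 0) = 28.25
Node 0 (S = 75): V_0 = 1/1.02·[0.5667·5.7500 + 0.4333·28.2500] = 15.1961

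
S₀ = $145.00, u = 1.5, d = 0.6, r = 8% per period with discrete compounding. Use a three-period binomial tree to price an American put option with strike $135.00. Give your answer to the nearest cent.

$25.97

Risk-neutral probability p = (1 + 0.08 − 0.6)/(1.5 − 0.6) = 0.4800/0.9000 = 0.5333
Terminal stock prices: S_uuu = 489.4, S_uud = 195.8, S_udd = 78.3, S_ddd = 31.32
Terminal payoffs (K − S): max(-354.4, 0) = 0, max(-60.75, 0) = 0, max(56.7, 0) = 56.7, max(103.7, 0) = 103.7
Node uu (S = 326.2): continuation = 1/1.08·[0.5333·0.0000 + 0.4667·0.0000] = 0.0000; exercise value = 0.0000 ≤ continuation, so V_uu = 0.0000
Node ud (S = 130.5): continuation = 1/1.08·[0.5333·0.0000 + 0.4667·56.7000] = 24.5000; exercise value = 4.5000 ≤ continuation, so V_ud = 24.5000
Node dd (S = 52.2): continuation = 1/1.08·[0.5333·56.7000 + 0.4667·103.6800] = 72.8000; exercise value = 82.8000 > continuation, so V_dd = 82.8000 (exercise)
Node u (S = 217.5): continuation = 1/1.08·[0.5333·0.0000 + 0.4667·24.5000] = 10.5864; exercise value = 0.0000 ≤ continuation, so V_u = 10.5864
Node d (S = 87): continuation = 1/1.08·[0.5333·24.5000 + 0.4667·82.8000] = 47.8765; exercise value = 48.0000 > continuation, so V_d = 48.0000 (exercise)
Node 0 (S = 145): continuation = 1/1.08·[0.5333·10.5864 + 0.4667·48.0000] = 25.9686; exercise value = 0.0000 ≤ continuation, so V_0 = 25.9686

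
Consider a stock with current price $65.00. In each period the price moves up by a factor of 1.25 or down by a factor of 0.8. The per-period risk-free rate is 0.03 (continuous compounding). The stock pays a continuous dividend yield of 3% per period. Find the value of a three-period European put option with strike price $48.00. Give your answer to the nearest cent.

$2.31

Per-period risk-free factor R = e^0.03 = 1.0305; dividend-adjusted growth = e^(0.03−0.03) = 1.0000.
Risk-neutral probability p = (1.0000 − 0.8)/(1.25 − 0.8) = 0.2000/0.4500 = 0.4444
Terminal stock prices: S_uuu = 127, S_uud = 81.25, S_udd = 52, S_ddd = 33.28
Terminal payoffs (K − S): max(-78.95, 0) = 0, max(-33.25, 0) = 0, max(-4, 0) = 0, max(14.72, 0) = 14.72
Node uu (S = 101.6): V_uu = e^(−0.03)·[0.4444·0.0000 + 0.5556·0.0000] = 0.0000
Node ud (S = 65): V_ud = e^(−0.03)·[0.4444·0.0000 + 0.5556·0.0000] = 0.0000
Node dd (S = 41.6): V_dd = e^(−0.03)·[0.4444·0.0000 + 0.5556·14.7200] = 7.9361
Node u (S = 81.25): V_u = e^(−0.03)·[0.4444·0.0000 + 0.5556·0.0000] = 0.0000
Node d (S = 52): V_d = e^(−0.03)·[0.4444·0.0000 + 0.5556·7.9361] = 4.2786
Node 0 (S = 65): V_0 = e^(−0.03)·[0.4444·0.0000 + 0.5556·4.2786] = 2.3068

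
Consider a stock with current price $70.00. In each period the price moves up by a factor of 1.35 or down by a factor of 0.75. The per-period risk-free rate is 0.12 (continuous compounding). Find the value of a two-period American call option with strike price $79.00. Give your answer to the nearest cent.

Risk-neutral probability p = (e^0.12 − 0.75)/(1.35 − 0.75) = 0.3775/0.6000 = 0.6292
Terminal stock prices: S_uu = 127.6, S_ud = 70.88, S_dd = 39.38
Terminal payoffs (S − K): max(48.58, 0) = 48.58, max(-8.125, 0) = 0, max(-39.62, 0) = 0
Node u (S = 94.5): continuation = e^(−0.12)·[0.6292·48.5750 + 0.3708·0.0000] = 27.1056; exercise value = 15.5000 ≤ continuation, so V_u = 27.1056
Node d (S = 52.5): continuation = e^(−0.12)·[0.6292·0.0000 + 0.3708·0.0000] = 0.0000; exercise value = 0.0000 ≤ continuation, so V_d = 0.0000
Node 0 (S = 70): continuation = e^(−0.12)·[0.6292·27.1056 + 0.3708·0.0000] = 15.1254; exercise value = 0.0000 ≤ continuation, so V_0 = 15.1254

$15.13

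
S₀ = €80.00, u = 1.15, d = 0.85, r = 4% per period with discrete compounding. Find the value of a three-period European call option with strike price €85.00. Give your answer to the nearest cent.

€10.22

Risk-neutral probability p = (1 + 0.04 − 0.85)/(1.15 − 0.85) = 0.1900/0.3000 = 0.6333
Terminal stock prices: S_uuu = 121.7, S_uud = 89.93, S_udd = 66.47, S_ddd = 49.13
Terminal payoffs (S − K): max(36.67, 0) = 36.67, max(4.93, 0) = 4.93, max(-18.53, 0) = 0, max(-35.87, 0) = 0
Node uu (S = 105.8): V_uu = 1/1.04·[0.6333·36.6700 + 0.3667·4.9300] = 24.0692
Node ud (S = 78.2): V_ud = 1/1.04·[0.6333·4.9300 + 0.3667·0.0000] = 3.0022
Node dd (S = 57.8): V_dd = 1/1.04·[0.6333·0.0000 + 0.3667·0.0000] = 0.0000
Node u (S = 92): V_u = 1/1.04·[0.6333·24.0692 + 0.3667·3.0022] = 15.7160
Node d (S = 68): V_d = 1/1.04·[0.6333·3.0022 + 0.3667·0.0000] = 1.8283
Node 0 (S = 80): V_0 = 1/1.04·[0.6333·15.7160 + 0.3667·1.8283] = 10.2152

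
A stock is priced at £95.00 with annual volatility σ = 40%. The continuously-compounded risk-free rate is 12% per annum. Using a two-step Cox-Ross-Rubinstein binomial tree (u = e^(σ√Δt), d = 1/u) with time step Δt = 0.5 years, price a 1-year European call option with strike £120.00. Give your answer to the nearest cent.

CRR parameters: u = e^(σ√Δt) = e^(0.4·√0.5) = 1.3269, d = 1/u = 0.7536
Per-period rate: rΔt = 0.12·0.5 = 0.06, so R = e^0.06 = 1.0618
Risk-neutral probability p = (e^0.06 − 0.7536)/(1.3269 − 0.7536) = 0.3082/0.5733 = 0.5376
Terminal stock prices: S_uu = 167.3, S_ud = 95, S_dd = 53.96
Terminal payoffs (S − K): max(47.26, 0) = 47.26, max(-25, 0) = 0, max(-66.04, 0) = 0
Node u (S = 126.1): V_u = e^(−0.06)·[0.5376·47.2621 + 0.4624·0.0000] = 23.9296
Node d (S = 71.6): V_d = e^(−0.06)·[0.5376·0.0000 + 0.4624·0.0000] = 0.0000
Node 0 (S = 95): V_0 = e^(−0.06)·[0.5376·23.9296 + 0.4624·0.0000] = 12.1160

£12.12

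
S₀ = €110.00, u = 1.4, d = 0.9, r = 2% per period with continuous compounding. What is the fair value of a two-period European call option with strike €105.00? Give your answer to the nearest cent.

Risk-neutral probability p = (e^0.02 − 0.9)/(1.4 − 0.9) = 0.1202/0.5000 = 0.2404
Terminal stock prices: S_uu = 215.6, S_ud = 138.6, S_dd = 89.1
Terminal payoffs (S − K): max(110.6, 0) = 110.6, max(33.6, 0) = 33.6, max(-15.9, 0) = 0
Node u (S = 154): V_u = e^(−0.02)·[0.2404·110.6000 + 0.7596·33.6000] = 51.0791
Node d (S = 99): V_d = e^(−0.02)·[0.2404·33.6000 + 0.7596·0.0000] = 7.9176
Node 0 (S = 110): V_0 = e^(−0.02)·[0.2404·51.0791 + 0.7596·7.9176] = 17.9315

€17.93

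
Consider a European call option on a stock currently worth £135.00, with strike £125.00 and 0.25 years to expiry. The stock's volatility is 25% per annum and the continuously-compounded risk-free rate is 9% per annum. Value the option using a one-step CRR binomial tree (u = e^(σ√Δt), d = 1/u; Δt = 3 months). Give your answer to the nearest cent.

£15.31

CRR parameters: u = e^(σ√Δt) = e^(0.25·√0.25) = 1.1331, d = 1/u = 0.8825
Per-period rate: rΔt = 0.09·0.25 = 0.0225, so R = e^0.0225 = 1.0228
Risk-neutral probability p = (e^0.0225 − 0.8825)/(1.1331 − 0.8825) = 0.1403/0.2507 = 0.5596
Terminal stock prices: S_u = 153, S_d = 119.1
Terminal payoffs (S − K): max(27.98, 0) = 27.98, max(-5.863, 0) = 0
Node 0 (S = 135): V_0 = e^(−0.0225)·[0.5596·27.9750 + 0.4404·0.0000] = 15.3058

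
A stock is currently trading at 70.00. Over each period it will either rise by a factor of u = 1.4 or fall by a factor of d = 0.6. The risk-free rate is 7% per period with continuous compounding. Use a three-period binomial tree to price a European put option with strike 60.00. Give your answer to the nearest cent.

Risk-neutral probability p = (e^0.07 − 0.6)/(1.4 − 0.6) = 0.4725/0.8000 = 0.5906
Terminal stock prices: S_uuu = 192.1, S_uud = 82.32, S_udd = 35.28, S_ddd = 15.12
Terminal payoffs (K − S): max(-132.1, 0) = 0, max(-22.32, 0) = 0, max(24.72, 0) = 24.72, max(44.88, 0) = 44.88
Node uu (S = 137.2): V_uu = e^(−0.07)·[0.5906·0.0000 + 0.4094·0.0000] = 0.0000
Node ud (S = 58.8): V_ud = e^(−0.07)·[0.5906·0.0000 + 0.4094·24.7200] = 9.4354
Node dd (S = 25.2): V_dd = e^(−0.07)·[0.5906·24.7200 + 0.4094·44.8800] = 30.7436
Node u (S = 98): V_u = e^(−0.07)·[0.5906·0.0000 + 0.4094·9.4354] = 3.6014
Node d (S = 42): V_d = e^(−0.07)·[0.5906·9.4354 + 0.4094·30.7436] = 16.9306
Node 0 (S = 70): V_0 = e^(−0.07)·[0.5906·3.6014 + 0.4094·16.9306] = 8.4455

8.45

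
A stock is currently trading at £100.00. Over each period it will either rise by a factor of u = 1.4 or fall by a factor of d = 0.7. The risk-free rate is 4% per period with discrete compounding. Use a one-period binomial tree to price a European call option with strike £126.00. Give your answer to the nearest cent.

£6.54

Risk-neutral probability p = (1 + 0.04 − 0.7)/(1.4 − 0.7) = 0.3400/0.7000 = 0.4857
Terminal stock prices: S_u = 140, S_d = 70
Terminal payoffs (S − K): max(14, 0) = 14, max(-56, 0) = 0
Node 0 (S = 100): V_0 = 1/1.04·[0.4857·14.0000 + 0.5143·0.0000] = 6.5385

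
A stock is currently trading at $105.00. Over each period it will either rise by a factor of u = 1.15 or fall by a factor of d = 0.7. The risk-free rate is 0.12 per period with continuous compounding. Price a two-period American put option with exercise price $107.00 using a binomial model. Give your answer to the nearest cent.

Risk-neutral probability p = (e^0.12 − 0.7)/(1.15 − 0.7) = 0.4275/0.4500 = 0.9500
Terminal stock prices: S_uu = 138.9, S_ud = 84.52, S_dd = 51.45
Terminal payoffs (K − S): max(-31.86, 0) = 0, max(22.48, 0) = 22.48, max(55.55, 0) = 55.55
Node u (S = 120.7): continuation = e^(−0.12)·[0.9500·0.0000 + 0.0500·22.4750] = 0.9968; exercise value = 0.0000 ≤ continuation, so V_u = 0.9968
Node d (S = 73.5): continuation = e^(−0.12)·[0.9500·22.4750 + 0.0500·55.5500] = 21.4005; exercise value = 33.5000 > continuation, so V_d = 33.5000 (exercise)
Node 0 (S = 105): continuation = e^(−0.12)·[0.9500·0.9968 + 0.0500·33.5000] = 2.3257; exercise value = 2.0000 ≤ continuation, so V_0 = 2.3257

$2.33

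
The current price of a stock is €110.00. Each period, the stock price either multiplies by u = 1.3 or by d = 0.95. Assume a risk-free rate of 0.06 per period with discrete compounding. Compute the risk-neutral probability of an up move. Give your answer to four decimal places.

p = 0.3143

Risk-neutral probability p = (1 + 0.06 − 0.95)/(1.3 − 0.95) = 0.1100/0.3500 = 0.3143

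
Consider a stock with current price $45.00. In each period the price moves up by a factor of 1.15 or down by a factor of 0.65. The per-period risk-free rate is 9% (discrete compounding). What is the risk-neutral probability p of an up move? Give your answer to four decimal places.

Risk-neutral probability p = (1 + 0.09 − 0.65)/(1.15 − 0.65) = 0.4400/0.5000 = 0.8800

p = 0.8800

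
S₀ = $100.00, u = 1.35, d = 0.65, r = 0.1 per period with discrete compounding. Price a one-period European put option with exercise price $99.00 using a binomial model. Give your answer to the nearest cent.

Risk-neutral probability p = (1 + 0.1 − 0.65)/(1.35 − 0.65) = 0.4500/0.7000 = 0.6429
Terminal stock prices: S_u = 135, S_d = 65
Terminal payoffs (K − S): max(-36, 0) = 0, max(34, 0) = 34
Node 0 (S = 100): V_0 = 1/1.1·[0.6429·0.0000 + 0.3571·34.0000] = 11.0390

$11.04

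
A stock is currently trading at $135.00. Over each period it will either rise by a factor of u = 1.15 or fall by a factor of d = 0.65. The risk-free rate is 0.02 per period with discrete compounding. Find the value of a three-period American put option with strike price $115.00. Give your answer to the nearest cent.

Risk-neutral probability p = (1 + 0.02 − 0.65)/(1.15 − 0.65) = 0.3700/0.5000 = 0.7400
Terminal stock prices: S_uuu = 205.3, S_uud = 116, S_udd = 65.59, S_ddd = 37.07
Terminal payoffs (K − S): max(-90.32, 0) = 0, max(-1.049, 0) = 0, max(49.41, 0) = 49.41, max(77.93, 0) = 77.93
Node uu (S = 178.5): continuation = 1/1.02·[0.7400·0.0000 + 0.2600·0.0000] = 0.0000; exercise value = 0.0000 ≤ continuation, so V_uu = 0.0000
Node ud (S = 100.9): continuation = 1/1.02·[0.7400·0.0000 + 0.2600·49.4069] = 12.5939; exercise value = 14.0875 > continuation, so V_ud = 14.0875 (exercise)
Node dd (S = 57.04): continuation = 1/1.02·[0.7400·49.4069 + 0.2600·77.9256] = 55.7076; exercise value = 57.9625 > continuation, so V_dd = 57.9625 (exercise)
Node u (S = 155.2): continuation = 1/1.02·[0.7400·0.0000 + 0.2600·14.0875] = 3.5909; exercise value = 0.0000 ≤ continuation, so V_u = 3.5909
Node d (S = 87.75): continuation = 1/1.02·[0.7400·14.0875 + 0.2600·57.9625] = 24.9951; exercise value = 27.2500 > continuation, so V_d = 27.2500 (exercise)
Node 0 (S = 135): continuation = 1/1.02·[0.7400·3.5909 + 0.2600·27.2500] = 9.5513; exercise value = 0.0000 ≤ continuation, so V_0 = 9.5513

$9.55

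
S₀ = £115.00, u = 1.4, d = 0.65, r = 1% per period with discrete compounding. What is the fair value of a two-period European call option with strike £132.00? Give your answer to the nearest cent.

£21.10

Risk-neutral probability p = (1 + 0.01 − 0.65)/(1.4 − 0.65) = 0.3600/0.7500 = 0.4800
Terminal stock prices: S_uu = 225.4, S_ud = 104.7, S_dd = 48.59
Terminal payoffs (S − K): max(93.4, 0) = 93.4, max(-27.35, 0) = 0, max(-83.41, 0) = 0
Node u (S = 161): V_u = 1/1.01·[0.4800·93.4000 + 0.5200·0.0000] = 44.3881
Node d (S = 74.75): V_d = 1/1.01·[0.4800·0.0000 + 0.5200·0.0000] = 0.0000
Node 0 (S = 115): V_0 = 1/1.01·[0.4800·44.3881 + 0.5200·0.0000] = 21.0953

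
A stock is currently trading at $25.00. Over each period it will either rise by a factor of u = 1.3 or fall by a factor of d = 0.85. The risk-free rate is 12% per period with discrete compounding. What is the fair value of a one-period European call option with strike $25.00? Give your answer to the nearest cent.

Risk-neutral probability p = (1 + 0.12 − 0.85)/(1.3 − 0.85) = 0.2700/0.4500 = 0.6000
Terminal stock prices: S_u = 32.5, S_d = 21.25
Terminal payoffs (S − K): max(7.5, 0) = 7.5, max(-3.75, 0) = 0
Node 0 (S = 25): V_0 = 1/1.12·[0.6000·7.5000 + 0.4000·0.0000] = 4.0179

$4.02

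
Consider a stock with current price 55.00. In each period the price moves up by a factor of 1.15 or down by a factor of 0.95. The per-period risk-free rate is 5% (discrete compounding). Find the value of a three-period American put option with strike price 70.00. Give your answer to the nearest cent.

15.00

Risk-neutral probability p = (1 + 0.05 − 0.95)/(1.15 − 0.95) = 0.1000/0.2000 = 0.5000
Terminal stock prices: S_uuu = 83.65, S_uud = 69.1, S_udd = 57.08, S_ddd = 47.16
Terminal payoffs (K − S): max(-13.65, 0) = 0, max(0.8994, 0) = 0.8994, max(12.92, 0) = 12.92, max(22.84, 0) = 22.84
Node uu (S = 72.74): continuation = 1/1.05·[0.5000·0.0000 + 0.5000·0.8994] = 0.4283; exercise value = 0.0000 ≤ continuation, so V_uu = 0.4283
Node ud (S = 60.09): continuation = 1/1.05·[0.5000·0.8994 + 0.5000·12.9169] = 6.5792; exercise value = 9.9125 > continuation, so V_ud = 9.9125 (exercise)
Node dd (S = 49.64): continuation = 1/1.05·[0.5000·12.9169 + 0.5000·22.8444] = 17.0292; exercise value = 20.3625 > continuation, so V_dd = 20.3625 (exercise)
Node u (S = 63.25): continuation = 1/1.05·[0.5000·0.4283 + 0.5000·9.9125] = 4.9242; exercise value = 6.7500 > continuation, so V_u = 6.7500 (exercise)
Node d (S = 52.25): continuation = 1/1.05·[0.5000·9.9125 + 0.5000·20.3625] = 14.4167; exercise value = 17.7500 > continuation, so V_d = 17.7500 (exercise)
Node 0 (S = 55): continuation = 1/1.05·[0.5000·6.7500 + 0.5000·17.7500] = 11.6667; exercise value = 15.0000 > continuation, so V_0 = 15.0000 (exercise)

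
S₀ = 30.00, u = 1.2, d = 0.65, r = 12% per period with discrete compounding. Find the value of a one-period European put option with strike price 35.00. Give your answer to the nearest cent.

Risk-neutral probability p = (1 + 0.12 − 0.65)/(1.2 − 0.65) = 0.4700/0.5500 = 0.8545
Terminal stock prices: S_u = 36, S_d = 19.5
Terminal payoffs (K − S): max(-1, 0) = 0, max(15.5, 0) = 15.5
Node 0 (S = 30): V_0 = 1/1.12·[0.8545·0.0000 + 0.1455·15.5000] = 2.0130

2.01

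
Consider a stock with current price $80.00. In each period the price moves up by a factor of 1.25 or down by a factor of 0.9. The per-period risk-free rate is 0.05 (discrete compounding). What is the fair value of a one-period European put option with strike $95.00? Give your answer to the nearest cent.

$12.52

Risk-neutral probability p = (1 + 0.05 − 0.9)/(1.25 − 0.9) = 0.1500/0.3500 = 0.4286
Terminal stock prices: S_u = 100, S_d = 72
Terminal payoffs (K − S): max(-5, 0) = 0, max(23, 0) = 23
Node 0 (S = 80): V_0 = 1/1.05·[0.4286·0.0000 + 0.5714·23.0000] = 12.5170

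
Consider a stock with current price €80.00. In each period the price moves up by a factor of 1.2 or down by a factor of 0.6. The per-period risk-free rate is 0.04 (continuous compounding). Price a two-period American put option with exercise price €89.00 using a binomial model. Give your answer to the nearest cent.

€16.10

Risk-neutral probability p = (e^0.04 − 0.6)/(1.2 − 0.6) = 0.4408/0.6000 = 0.7347
Terminal stock prices: S_uu = 115.2, S_ud = 57.6, S_dd = 28.8
Terminal payoffs (K − S): max(-26.2, 0) = 0, max(31.4, 0) = 31.4, max(60.2, 0) = 60.2
Node u (S = 96): continuation = e^(−0.04)·[0.7347·0.0000 + 0.2653·31.4000] = 8.0042; exercise value = 0.0000 ≤ continuation, so V_u = 8.0042
Node d (S = 48): continuation = e^(−0.04)·[0.7347·31.4000 + 0.2653·60.2000] = 37.5103; exercise value = 41.0000 > continuation, so V_d = 41.0000 (exercise)
Node 0 (S = 80): continuation = e^(−0.04)·[0.7347·8.0042 + 0.2653·41.0000] = 16.1014; exercise value = 9.0000 ≤ continuation, so V_0 = 16.1014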